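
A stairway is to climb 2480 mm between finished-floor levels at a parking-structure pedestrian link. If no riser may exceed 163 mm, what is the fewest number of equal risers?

At most 163 each: 2480/163 = 15.21, giving 16 risers.

16 risers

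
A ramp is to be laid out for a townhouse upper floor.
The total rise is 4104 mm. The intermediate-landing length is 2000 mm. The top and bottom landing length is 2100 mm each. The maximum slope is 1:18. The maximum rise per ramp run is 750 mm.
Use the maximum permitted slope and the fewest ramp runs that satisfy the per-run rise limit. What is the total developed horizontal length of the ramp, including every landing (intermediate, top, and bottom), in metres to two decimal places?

At most 750 each: 4104/750 = 5.47, giving 6 ramp runs. That means 5 intermediate landings.
Horizontal run for 4104 mm of rise at 1:18 is 4104 × 18 = 73872 mm.
5 intermediate landings contribute 5 × 2000 = 10000 mm.
Top and bottom landings: 2 × 2100 = 4200 mm.
Total = 73872 + 10000 + 4200 = 88072 mm.
= 88.07 m.

88.07 m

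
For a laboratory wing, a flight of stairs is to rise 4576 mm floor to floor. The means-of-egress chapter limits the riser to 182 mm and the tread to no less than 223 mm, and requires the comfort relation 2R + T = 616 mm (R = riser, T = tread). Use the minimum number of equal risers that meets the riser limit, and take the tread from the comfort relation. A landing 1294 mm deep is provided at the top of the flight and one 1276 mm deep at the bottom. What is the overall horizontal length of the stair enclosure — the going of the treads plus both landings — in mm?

⌈4576/182⌉ = 26 risers.
Each riser is 4576/26 = 176 mm (≤ 182 mm).
Tread T = 616 − 2 × 176 = 264 mm (≥ 223 mm).
26 risers give 25 treads; going = 25 × 264 = 6600 mm.
Enclosure = 6600 + 1294 + 1276 = 9170 mm.

9170 mm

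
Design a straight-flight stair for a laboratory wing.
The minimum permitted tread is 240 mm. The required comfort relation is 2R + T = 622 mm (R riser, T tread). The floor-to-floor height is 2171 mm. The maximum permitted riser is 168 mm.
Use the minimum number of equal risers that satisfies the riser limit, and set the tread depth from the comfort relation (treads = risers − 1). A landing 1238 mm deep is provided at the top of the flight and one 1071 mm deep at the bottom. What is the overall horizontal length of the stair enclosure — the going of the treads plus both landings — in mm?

5765 mm

⌈2171/168⌉ = 13 risers.
Riser R = 2171 / 13 = 167 mm, within the 168 mm limit.
T = 622 − 2·167 = 288 mm, which satisfies the 240 mm minimum.
13 risers give 12 treads; going = 12 × 288 = 3456 mm.
Add landings: 3456 + 1238 + 1071 = 5765 mm.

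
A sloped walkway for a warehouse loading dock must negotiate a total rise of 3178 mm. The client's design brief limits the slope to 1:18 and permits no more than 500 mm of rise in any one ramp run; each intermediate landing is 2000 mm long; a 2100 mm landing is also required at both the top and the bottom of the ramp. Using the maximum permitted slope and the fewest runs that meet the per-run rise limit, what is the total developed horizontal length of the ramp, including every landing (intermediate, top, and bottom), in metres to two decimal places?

⌈3178/500⌉ = 7 ramp runs. That means 6 intermediate landings.
Horizontal run for 3178 mm of rise at 1:18 is 3178 × 18 = 57204 mm.
6 intermediate landings contribute 6 × 2000 = 12000 mm.
Top and bottom landings: 2 × 2100 = 4200 mm.
Total = 57204 + 12000 + 4200 = 73404 mm.
= 73.40 m.

73.40 m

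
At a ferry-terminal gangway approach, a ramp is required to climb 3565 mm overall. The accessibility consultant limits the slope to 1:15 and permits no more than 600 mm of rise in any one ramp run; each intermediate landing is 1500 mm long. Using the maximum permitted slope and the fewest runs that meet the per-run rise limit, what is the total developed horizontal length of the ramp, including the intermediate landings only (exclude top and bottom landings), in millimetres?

60975 mm

3565 / 600 = 5.942 → round up to 6 ramp runs. That means 5 intermediate landings.
Ramp run (horizontal) at 1:15: 3565 × 15 = 53475 mm.
5 intermediate landings contribute 5 × 1500 = 7500 mm.
Developed length = 53475 + 7500 = 60975 mm.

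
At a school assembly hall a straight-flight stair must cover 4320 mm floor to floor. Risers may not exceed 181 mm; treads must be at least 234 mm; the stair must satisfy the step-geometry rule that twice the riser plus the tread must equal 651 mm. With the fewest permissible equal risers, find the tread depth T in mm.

291 mm

4320 / 181 = 23.867 → round up to 24 risers.
R = 4320 ÷ 24 = 180 mm.
Tread T = 651 − 2 × 180 = 291 mm (≥ 234 mm).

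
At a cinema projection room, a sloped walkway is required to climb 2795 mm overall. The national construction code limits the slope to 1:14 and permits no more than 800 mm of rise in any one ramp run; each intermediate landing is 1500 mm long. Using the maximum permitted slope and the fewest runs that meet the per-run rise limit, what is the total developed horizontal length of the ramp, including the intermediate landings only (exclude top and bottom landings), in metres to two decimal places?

43.63 m

At most 800 each: 2795/800 = 3.49, giving 4 ramp runs. That means 3 intermediate landings.
Horizontal run for 2795 mm of rise at 1:14 is 2795 × 14 = 39130 mm.
Intermediate landings: 3 × 1500 = 4500 mm.
Total developed length = 39130 + 4500 = 43630 mm.
= 43.63 m.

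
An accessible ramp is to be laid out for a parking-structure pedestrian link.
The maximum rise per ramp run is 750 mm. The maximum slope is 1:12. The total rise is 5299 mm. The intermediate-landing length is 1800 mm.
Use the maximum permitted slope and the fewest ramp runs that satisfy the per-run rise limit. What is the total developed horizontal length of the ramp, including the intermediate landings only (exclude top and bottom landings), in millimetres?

5299 / 750 = 7.065 → round up to 8 ramp runs. That means 7 intermediate landings.
Ramp run (horizontal) at 1:12: 5299 × 12 = 63588 mm.
Intermediate landings: 7 × 1800 = 12600 mm.
Total developed length = 63588 + 12600 = 76188 mm.

76188 mm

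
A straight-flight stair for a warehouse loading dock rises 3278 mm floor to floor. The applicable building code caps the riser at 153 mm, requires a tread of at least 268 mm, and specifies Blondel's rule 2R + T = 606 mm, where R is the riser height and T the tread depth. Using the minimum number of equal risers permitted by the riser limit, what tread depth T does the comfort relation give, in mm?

3278 / 153 = 21.42, so 22 risers are needed.
Riser R = 3278 / 22 = 149 mm, within the 153 mm limit.
T = 606 − 2·149 = 308 mm, which satisfies the 268 mm minimum.

308 mm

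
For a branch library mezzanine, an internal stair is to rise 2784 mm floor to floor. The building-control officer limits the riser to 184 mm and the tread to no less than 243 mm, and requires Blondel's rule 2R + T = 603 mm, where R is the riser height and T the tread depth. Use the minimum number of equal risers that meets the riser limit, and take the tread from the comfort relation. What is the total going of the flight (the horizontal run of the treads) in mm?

3825 mm

⌈2784/184⌉ = 16 risers.
Riser R = 2784 / 16 = 174 mm, within the 184 mm limit.
From 2R + T = 603: T = 603 − 348 = 255 mm.
16 risers give 15 treads; going = 15 × 255 = 3825 mm.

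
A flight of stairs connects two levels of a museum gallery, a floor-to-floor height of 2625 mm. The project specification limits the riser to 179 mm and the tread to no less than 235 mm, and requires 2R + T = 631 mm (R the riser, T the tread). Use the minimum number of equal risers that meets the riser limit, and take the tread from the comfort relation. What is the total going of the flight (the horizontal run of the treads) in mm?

3934 mm

At most 179 each: 2625/179 = 14.66, giving 15 risers.
R = 2625 ÷ 15 = 175 mm.
Tread T = 631 − 2 × 175 = 281 mm (≥ 235 mm).
15 risers give 14 treads; going = 14 × 281 = 3934 mm.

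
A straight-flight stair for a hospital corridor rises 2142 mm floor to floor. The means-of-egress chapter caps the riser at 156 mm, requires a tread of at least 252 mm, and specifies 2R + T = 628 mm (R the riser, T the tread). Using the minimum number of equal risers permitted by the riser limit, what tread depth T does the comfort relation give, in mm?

322 mm

2142 / 156 = 13.73, so 14 risers are needed.
R = 2142 ÷ 14 = 153 mm.
From 2R + T = 628: T = 628 − 306 = 322 mm.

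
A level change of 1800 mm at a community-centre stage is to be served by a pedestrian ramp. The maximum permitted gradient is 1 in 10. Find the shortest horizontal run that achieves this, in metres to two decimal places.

18.00 m

At 1:10 the run is 10 × 1800 = 18000 mm.
18000 mm = 18.00 m.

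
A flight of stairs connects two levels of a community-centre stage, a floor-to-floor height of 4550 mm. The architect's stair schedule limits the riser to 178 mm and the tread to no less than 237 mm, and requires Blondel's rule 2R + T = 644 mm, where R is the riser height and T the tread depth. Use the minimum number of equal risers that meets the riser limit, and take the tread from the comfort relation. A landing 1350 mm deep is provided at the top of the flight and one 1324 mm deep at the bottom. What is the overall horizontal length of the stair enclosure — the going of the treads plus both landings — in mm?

4550 / 178 = 25.562 → round up to 26 risers.
R = 4550 ÷ 26 = 175 mm.
From 2R + T = 644: T = 644 − 350 = 294 mm.
Going = (26 − 1) × 294 = 7350 mm.
Add landings: 7350 + 1350 + 1324 = 10024 mm.

10024 mm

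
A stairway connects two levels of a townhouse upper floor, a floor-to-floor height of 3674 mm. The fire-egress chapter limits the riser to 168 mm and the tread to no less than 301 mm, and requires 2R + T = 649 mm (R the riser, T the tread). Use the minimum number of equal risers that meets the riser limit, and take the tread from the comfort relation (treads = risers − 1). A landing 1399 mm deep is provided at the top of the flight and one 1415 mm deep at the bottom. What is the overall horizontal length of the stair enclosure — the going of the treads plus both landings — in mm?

At most 168 each: 3674/168 = 21.87, giving 22 risers.
Riser R = 3674 / 22 = 167 mm, within the 168 mm limit.
From 2R + T = 649: T = 649 − 334 = 315 mm.
22 risers give 21 treads; going = 21 × 315 = 6615 mm.
Enclosure = 6615 + 1399 + 1415 = 9429 mm.

9429 mm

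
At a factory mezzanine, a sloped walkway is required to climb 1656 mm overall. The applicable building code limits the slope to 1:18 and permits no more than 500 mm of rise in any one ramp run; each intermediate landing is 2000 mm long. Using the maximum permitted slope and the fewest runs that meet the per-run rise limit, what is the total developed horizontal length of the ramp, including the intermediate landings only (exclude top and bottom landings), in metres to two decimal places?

At most 500 each: 1656/500 = 3.31, giving 4 ramp runs. That means 3 intermediate landings.
Ramp run (horizontal) at 1:18: 1656 × 18 = 29808 mm.
3 intermediate landings contribute 3 × 2000 = 6000 mm.
Total developed length = 29808 + 6000 = 35808 mm.
= 35.81 m.

35.81 m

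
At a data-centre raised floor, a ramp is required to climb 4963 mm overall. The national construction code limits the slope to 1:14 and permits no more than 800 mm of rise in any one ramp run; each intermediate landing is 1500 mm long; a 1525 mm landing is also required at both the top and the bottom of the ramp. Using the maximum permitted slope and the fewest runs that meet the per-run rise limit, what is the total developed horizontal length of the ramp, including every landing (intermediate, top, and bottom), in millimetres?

At most 800 each: 4963/800 = 6.20, giving 7 ramp runs. That means 6 intermediate landings.
Horizontal run for 4963 mm of rise at 1:14 is 4963 × 14 = 69482 mm.
6 intermediate landings contribute 6 × 1500 = 9000 mm.
Top and bottom landings: 2 × 1525 = 3050 mm.
Total = 69482 + 9000 + 3050 = 81532 mm.

81532 mm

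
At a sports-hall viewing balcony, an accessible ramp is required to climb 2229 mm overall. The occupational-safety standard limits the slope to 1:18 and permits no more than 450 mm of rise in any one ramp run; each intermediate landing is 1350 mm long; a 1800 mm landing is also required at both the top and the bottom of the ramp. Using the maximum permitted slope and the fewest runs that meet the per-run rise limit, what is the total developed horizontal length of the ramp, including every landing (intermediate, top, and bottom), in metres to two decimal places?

49.12 m

2229 / 450 = 4.95, so 5 ramp runs are needed. That means 4 intermediate landings.
Ramp run (horizontal) at 1:18: 2229 × 18 = 40122 mm.
Intermediate landings: 4 × 1350 = 5400 mm.
Top and bottom landings: 2 × 1800 = 3600 mm.
Total = 40122 + 5400 + 3600 = 49122 mm.
= 49.12 m.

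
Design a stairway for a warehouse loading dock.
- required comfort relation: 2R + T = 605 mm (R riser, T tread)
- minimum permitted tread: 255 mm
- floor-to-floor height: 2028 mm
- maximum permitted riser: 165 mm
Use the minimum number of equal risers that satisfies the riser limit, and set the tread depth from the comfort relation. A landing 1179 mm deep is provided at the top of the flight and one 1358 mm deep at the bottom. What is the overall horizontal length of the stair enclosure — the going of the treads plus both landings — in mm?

6053 mm

At most 165 each: 2028/165 = 12.29, giving 13 risers.
Each riser is 2028/13 = 156 mm (≤ 165 mm).
Tread T = 605 − 2 × 156 = 293 mm (≥ 255 mm).
Treads = 13 − 1 = 12; going = 12 × 293 = 3516 mm.
Enclosure = 3516 + 1179 + 1358 = 6053 mm.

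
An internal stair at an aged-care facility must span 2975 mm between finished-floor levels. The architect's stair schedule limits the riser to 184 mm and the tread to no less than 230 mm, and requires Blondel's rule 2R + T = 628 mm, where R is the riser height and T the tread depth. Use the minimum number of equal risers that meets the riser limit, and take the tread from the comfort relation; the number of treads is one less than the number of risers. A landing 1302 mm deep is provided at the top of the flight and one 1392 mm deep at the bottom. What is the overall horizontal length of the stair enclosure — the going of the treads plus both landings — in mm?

At most 184 each: 2975/184 = 16.17, giving 17 risers.
Riser R = 2975 / 17 = 175 mm, within the 184 mm limit.
T = 628 − 2·175 = 278 mm, which satisfies the 230 mm minimum.
Treads = 17 − 1 = 16; going = 16 × 278 = 4448 mm.
Enclosure = 4448 + 1302 + 1392 = 7142 mm.

7142 mm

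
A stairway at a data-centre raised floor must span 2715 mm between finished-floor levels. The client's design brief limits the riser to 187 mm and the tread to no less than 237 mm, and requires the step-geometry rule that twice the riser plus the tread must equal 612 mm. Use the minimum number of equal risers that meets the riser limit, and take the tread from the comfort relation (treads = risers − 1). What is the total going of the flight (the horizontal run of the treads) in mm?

2715 / 187 = 14.52, so 15 risers are needed.
Riser R = 2715 / 15 = 181 mm, within the 187 mm limit.
From 2R + T = 612: T = 612 − 362 = 250 mm.
15 risers give 14 treads; going = 14 × 250 = 3500 mm.

3500 mm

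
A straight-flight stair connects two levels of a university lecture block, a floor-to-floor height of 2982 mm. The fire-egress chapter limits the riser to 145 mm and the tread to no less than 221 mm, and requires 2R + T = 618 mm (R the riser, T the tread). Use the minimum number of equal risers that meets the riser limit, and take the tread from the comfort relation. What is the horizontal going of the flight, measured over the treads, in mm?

6680 mm

⌈2982/145⌉ = 21 risers.
Riser R = 2982 / 21 = 142 mm, within the 145 mm limit.
T = 618 − 2·142 = 334 mm, which satisfies the 221 mm minimum.
21 risers give 20 treads; going = 20 × 334 = 6680 mm.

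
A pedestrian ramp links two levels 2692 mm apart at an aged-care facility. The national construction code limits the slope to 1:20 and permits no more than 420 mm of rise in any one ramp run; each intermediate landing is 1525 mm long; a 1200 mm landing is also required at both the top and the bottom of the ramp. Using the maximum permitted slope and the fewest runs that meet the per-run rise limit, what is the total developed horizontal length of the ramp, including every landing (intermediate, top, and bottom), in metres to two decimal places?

2692 / 420 = 6.41, so 7 ramp runs are needed. That means 6 intermediate landings.
Horizontal run for 2692 mm of rise at 1:20 is 2692 × 20 = 53840 mm.
6 intermediate landings contribute 6 × 1525 = 9150 mm.
Top and bottom landings: 2 × 1200 = 2400 mm.
Total = 53840 + 9150 + 2400 = 65390 mm.
= 65.39 m.

65.39 m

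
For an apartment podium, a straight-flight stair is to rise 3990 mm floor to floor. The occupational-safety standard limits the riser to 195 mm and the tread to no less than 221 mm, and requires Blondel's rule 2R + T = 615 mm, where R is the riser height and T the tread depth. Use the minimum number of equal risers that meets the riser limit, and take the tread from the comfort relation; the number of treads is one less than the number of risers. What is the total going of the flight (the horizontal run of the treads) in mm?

4700 mm

3990 / 195 = 20.46, so 21 risers are needed.
Each riser is 3990/21 = 190 mm (≤ 195 mm).
T = 615 − 2·190 = 235 mm, which satisfies the 221 mm minimum.
21 risers give 20 treads; going = 20 × 235 = 4700 mm.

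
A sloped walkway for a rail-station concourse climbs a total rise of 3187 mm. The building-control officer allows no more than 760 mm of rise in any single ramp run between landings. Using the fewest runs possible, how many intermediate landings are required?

4 intermediate landings

At most 760 each: 3187/760 = 4.19, giving 5 ramp runs.
5 runs are separated by 4 intermediate landings.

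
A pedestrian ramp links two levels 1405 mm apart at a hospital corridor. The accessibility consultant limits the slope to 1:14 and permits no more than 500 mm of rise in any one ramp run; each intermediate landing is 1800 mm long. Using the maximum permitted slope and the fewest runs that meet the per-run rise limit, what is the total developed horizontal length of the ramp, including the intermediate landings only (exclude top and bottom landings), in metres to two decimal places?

1405 / 500 = 2.81, so 3 ramp runs are needed. That means 2 intermediate landings.
Ramp run (horizontal) at 1:14: 1405 × 14 = 19670 mm.
2 intermediate landings contribute 2 × 1800 = 3600 mm.
Developed length = 19670 + 3600 = 23270 mm.
= 23.27 m.

23.27 m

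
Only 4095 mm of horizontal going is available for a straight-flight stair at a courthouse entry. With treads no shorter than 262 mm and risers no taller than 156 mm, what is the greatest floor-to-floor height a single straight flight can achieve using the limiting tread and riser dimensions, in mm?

Treads that fit: ⌊4095 / 262⌋ = 15.
Risers = treads + 1 = 16.
Maximum height = 16 × 156 = 2496 mm.

2496 mm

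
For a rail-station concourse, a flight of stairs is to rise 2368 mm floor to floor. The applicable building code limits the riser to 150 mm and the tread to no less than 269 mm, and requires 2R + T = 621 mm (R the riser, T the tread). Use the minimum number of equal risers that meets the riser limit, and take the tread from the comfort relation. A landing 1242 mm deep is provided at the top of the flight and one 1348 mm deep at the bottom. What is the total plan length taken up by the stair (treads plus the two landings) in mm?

7465 mm

At most 150 each: 2368/150 = 15.79, giving 16 risers.
Each riser is 2368/16 = 148 mm (≤ 150 mm).
Tread T = 621 − 2 × 148 = 325 mm (≥ 269 mm).
Going = (16 − 1) × 325 = 4875 mm.
Add landings: 4875 + 1242 + 1348 = 7465 mm.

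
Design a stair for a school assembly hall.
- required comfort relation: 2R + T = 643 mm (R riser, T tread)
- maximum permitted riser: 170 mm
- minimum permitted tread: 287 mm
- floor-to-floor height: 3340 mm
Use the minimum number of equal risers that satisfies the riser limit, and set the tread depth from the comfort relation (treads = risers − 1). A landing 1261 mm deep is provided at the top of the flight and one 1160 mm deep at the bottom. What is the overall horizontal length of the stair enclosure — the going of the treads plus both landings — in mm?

8292 mm

At most 170 each: 3340/170 = 19.65, giving 20 risers.
Each riser is 3340/20 = 167 mm (≤ 170 mm).
Tread T = 643 − 2 × 167 = 309 mm (≥ 287 mm).
Going = (20 − 1) × 309 = 5871 mm.
Enclosure = 5871 + 1261 + 1160 = 8292 mm.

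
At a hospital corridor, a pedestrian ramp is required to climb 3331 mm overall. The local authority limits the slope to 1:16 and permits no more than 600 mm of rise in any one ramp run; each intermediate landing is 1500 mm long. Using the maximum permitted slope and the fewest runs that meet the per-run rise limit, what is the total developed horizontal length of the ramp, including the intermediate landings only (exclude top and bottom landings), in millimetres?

3331 / 600 = 5.55, so 6 ramp runs are needed. That means 5 intermediate landings.
Ramp run (horizontal) at 1:16: 3331 × 16 = 53296 mm.
5 intermediate landings contribute 5 × 1500 = 7500 mm.
Total developed length = 53296 + 7500 = 60796 mm.

60796 mm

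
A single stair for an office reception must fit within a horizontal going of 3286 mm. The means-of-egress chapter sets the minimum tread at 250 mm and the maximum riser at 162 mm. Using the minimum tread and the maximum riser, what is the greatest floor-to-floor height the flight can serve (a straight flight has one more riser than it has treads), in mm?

2268 mm

3286 / 250 = 13.14, so 13 treads fit.
Risers = treads + 1 = 14.
Maximum height = 14 × 162 = 2268 mm.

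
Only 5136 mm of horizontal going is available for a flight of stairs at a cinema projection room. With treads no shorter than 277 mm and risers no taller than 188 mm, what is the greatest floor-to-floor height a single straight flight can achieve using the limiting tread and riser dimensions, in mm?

Treads that fit: ⌊5136 / 277⌋ = 18.
Risers = treads + 1 = 19.
Maximum height = 19 × 188 = 3572 mm.

3572 mm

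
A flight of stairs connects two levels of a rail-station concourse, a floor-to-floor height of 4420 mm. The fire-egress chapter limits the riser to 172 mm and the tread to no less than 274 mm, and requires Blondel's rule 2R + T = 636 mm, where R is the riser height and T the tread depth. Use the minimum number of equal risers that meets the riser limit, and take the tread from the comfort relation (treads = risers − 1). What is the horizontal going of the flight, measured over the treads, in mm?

7400 mm

At most 172 each: 4420/172 = 25.70, giving 26 risers.
R = 4420 ÷ 26 = 170 mm.
From 2R + T = 636: T = 636 − 340 = 296 mm.
Treads = 26 − 1 = 25; going = 25 × 296 = 7400 mm.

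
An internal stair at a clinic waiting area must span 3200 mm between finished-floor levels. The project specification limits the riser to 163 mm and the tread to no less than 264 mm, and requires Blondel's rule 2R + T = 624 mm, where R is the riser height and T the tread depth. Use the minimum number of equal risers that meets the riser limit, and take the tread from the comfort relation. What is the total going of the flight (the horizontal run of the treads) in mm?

5776 mm

3200 / 163 = 19.632 → round up to 20 risers.
Riser R = 3200 / 20 = 160 mm, within the 163 mm limit.
Tread T = 624 − 2 × 160 = 304 mm (≥ 264 mm).
Treads = 20 − 1 = 19; going = 19 × 304 = 5776 mm.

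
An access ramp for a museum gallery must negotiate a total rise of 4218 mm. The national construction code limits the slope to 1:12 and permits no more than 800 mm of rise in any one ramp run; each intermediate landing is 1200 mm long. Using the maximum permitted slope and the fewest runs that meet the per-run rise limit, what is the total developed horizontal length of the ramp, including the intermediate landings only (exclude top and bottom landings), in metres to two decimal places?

4218 / 800 = 5.272 → round up to 6 ramp runs. That means 5 intermediate landings.
Ramp run (horizontal) at 1:12: 4218 × 12 = 50616 mm.
Intermediate landings: 5 × 1200 = 6000 mm.
Total developed length = 50616 + 6000 = 56616 mm.
= 56.62 m.

56.62 m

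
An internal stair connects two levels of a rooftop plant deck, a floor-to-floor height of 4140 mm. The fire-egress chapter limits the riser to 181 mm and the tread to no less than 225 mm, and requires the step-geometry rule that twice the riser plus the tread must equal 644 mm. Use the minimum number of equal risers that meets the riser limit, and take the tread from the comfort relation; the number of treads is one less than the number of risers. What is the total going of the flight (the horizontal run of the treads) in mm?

6248 mm

⌈4140/181⌉ = 23 risers.
R = 4140 ÷ 23 = 180 mm.
T = 644 − 2·180 = 284 mm, which satisfies the 225 mm minimum.
23 risers give 22 treads; going = 22 × 284 = 6248 mm.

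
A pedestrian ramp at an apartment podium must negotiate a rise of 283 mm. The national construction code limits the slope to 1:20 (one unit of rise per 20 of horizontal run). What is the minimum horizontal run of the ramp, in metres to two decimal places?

5.66 m

Run = rise × 20 = 283 × 20 = 5660 mm.
5660 mm = 5.66 m.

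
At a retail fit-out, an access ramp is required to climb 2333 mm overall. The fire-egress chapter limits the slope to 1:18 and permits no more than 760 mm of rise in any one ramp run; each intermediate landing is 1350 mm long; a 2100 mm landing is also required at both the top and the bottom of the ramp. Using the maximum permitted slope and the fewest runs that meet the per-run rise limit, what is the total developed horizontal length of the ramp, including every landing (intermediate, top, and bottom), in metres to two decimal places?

2333 / 760 = 3.07, so 4 ramp runs are needed. That means 3 intermediate landings.
Horizontal run for 2333 mm of rise at 1:18 is 2333 × 18 = 41994 mm.
Intermediate landings: 3 × 1350 = 4050 mm.
Top and bottom landings: 2 × 2100 = 4200 mm.
Total = 41994 + 4050 + 4200 = 50244 mm.
= 50.24 m.

50.24 m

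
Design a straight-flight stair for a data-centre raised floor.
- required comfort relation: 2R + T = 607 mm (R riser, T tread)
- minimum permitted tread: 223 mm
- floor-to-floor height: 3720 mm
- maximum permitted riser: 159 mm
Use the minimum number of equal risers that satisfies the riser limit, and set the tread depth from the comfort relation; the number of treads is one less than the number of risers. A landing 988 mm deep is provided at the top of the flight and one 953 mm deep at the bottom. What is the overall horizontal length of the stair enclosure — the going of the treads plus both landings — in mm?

8772 mm

3720 / 159 = 23.40, so 24 risers are needed.
Each riser is 3720/24 = 155 mm (≤ 159 mm).
T = 607 − 2·155 = 297 mm, which satisfies the 223 mm minimum.
Going = (24 − 1) × 297 = 6831 mm.
Add landings: 6831 + 988 + 953 = 8772 mm.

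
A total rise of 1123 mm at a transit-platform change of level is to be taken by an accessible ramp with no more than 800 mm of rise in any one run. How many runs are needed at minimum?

2 runs

1123 / 800 = 1.404 → round up to 2 ramp runs.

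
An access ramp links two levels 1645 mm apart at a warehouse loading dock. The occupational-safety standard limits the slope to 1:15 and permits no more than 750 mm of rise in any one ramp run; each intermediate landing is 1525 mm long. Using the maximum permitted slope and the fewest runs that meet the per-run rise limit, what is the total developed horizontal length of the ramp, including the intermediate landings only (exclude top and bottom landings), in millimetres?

1645 / 750 = 2.193 → round up to 3 ramp runs. That means 2 intermediate landings.
Ramp run (horizontal) at 1:15: 1645 × 15 = 24675 mm.
Intermediate landings: 2 × 1525 = 3050 mm.
Developed length = 24675 + 3050 = 27725 mm.

27725 mm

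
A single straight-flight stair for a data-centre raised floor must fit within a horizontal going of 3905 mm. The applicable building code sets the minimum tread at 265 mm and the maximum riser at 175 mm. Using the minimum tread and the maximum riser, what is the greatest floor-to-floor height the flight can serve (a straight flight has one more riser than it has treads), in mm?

3905 / 265 = 14.74, so 14 treads fit.
Risers = treads + 1 = 15.
Maximum height = 15 × 175 = 2625 mm.

2625 mm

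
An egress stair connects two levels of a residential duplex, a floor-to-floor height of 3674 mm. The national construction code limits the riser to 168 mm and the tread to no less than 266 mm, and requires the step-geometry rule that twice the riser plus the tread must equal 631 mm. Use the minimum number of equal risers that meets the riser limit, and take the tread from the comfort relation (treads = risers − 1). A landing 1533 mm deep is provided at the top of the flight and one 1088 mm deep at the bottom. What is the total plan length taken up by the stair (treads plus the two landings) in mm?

⌈3674/168⌉ = 22 risers.
R = 3674 ÷ 22 = 167 mm.
T = 631 − 2·167 = 297 mm, which satisfies the 266 mm minimum.
22 risers give 21 treads; going = 21 × 297 = 6237 mm.
Enclosure = 6237 + 1533 + 1088 = 8858 mm.

8858 mm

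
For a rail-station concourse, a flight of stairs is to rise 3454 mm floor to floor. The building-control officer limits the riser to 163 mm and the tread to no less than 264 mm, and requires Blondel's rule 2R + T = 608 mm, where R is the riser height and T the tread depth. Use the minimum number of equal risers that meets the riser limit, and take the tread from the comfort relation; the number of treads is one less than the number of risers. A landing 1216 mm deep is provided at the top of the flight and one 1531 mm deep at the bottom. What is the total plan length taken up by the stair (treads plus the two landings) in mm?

8921 mm

3454 / 163 = 21.190 → round up to 22 risers.
Each riser is 3454/22 = 157 mm (≤ 163 mm).
Tread T = 608 − 2 × 157 = 294 mm (≥ 264 mm).
Going = (22 − 1) × 294 = 6174 mm.
Enclosure = 6174 + 1216 + 1531 = 8921 mm.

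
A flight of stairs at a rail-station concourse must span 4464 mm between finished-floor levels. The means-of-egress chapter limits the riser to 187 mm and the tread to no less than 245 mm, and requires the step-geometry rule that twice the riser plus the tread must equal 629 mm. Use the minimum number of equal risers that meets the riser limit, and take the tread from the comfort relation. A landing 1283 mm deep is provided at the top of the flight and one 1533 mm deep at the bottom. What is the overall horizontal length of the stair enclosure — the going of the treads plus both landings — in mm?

8727 mm

4464 / 187 = 23.87, so 24 risers are needed.
Each riser is 4464/24 = 186 mm (≤ 187 mm).
T = 629 − 2·186 = 257 mm, which satisfies the 245 mm minimum.
Treads = 24 − 1 = 23; going = 23 × 257 = 5911 mm.
Add landings: 5911 + 1283 + 1533 = 8727 mm.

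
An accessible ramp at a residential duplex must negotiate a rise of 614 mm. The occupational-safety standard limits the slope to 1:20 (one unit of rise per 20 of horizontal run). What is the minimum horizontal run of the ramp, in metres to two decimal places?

Run = rise × 20 = 614 × 20 = 12280 mm.
12280 mm = 12.28 m.

12.28 m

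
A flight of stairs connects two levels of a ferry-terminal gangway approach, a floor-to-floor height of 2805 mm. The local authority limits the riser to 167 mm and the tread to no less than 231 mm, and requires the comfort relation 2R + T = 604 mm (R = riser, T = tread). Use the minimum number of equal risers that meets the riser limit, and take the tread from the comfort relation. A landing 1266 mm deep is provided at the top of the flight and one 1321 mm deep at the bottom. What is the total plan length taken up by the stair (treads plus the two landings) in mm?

⌈2805/167⌉ = 17 risers.
Riser R = 2805 / 17 = 165 mm, within the 167 mm limit.
Tread T = 604 − 2 × 165 = 274 mm (≥ 231 mm).
Going = (17 − 1) × 274 = 4384 mm.
Enclosure = 4384 + 1266 + 1321 = 6971 mm.

6971 mm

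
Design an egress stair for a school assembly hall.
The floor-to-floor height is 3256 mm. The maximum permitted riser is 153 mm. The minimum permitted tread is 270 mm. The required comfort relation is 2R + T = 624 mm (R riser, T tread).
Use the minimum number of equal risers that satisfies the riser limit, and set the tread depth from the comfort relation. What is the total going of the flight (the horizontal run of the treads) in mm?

6888 mm

⌈3256/153⌉ = 22 risers.
Each riser is 3256/22 = 148 mm (≤ 153 mm).
T = 624 − 2·148 = 328 mm, which satisfies the 270 mm minimum.
Going = (22 − 1) × 328 = 6888 mm.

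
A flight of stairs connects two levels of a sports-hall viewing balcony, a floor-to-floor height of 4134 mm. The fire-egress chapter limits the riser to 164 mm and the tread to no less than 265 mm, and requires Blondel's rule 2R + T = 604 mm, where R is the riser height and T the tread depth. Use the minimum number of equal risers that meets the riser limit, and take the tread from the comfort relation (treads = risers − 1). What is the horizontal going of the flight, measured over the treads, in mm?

4134 / 164 = 25.21, so 26 risers are needed.
R = 4134 ÷ 26 = 159 mm.
T = 604 − 2·159 = 286 mm, which satisfies the 265 mm minimum.
Treads = 26 − 1 = 25; going = 25 × 286 = 7150 mm.

7150 mm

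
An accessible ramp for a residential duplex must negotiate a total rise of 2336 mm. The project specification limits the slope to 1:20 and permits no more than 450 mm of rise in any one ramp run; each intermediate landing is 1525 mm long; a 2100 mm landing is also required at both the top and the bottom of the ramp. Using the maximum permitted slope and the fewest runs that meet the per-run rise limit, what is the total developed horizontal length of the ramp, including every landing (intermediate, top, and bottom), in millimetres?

At most 450 each: 2336/450 = 5.19, giving 6 ramp runs. That means 5 intermediate landings.
Horizontal run for 2336 mm of rise at 1:20 is 2336 × 20 = 46720 mm.
Intermediate landings: 5 × 1525 = 7625 mm.
Top and bottom landings: 2 × 2100 = 4200 mm.
Total = 46720 + 7625 + 4200 = 58545 mm.

58545 mm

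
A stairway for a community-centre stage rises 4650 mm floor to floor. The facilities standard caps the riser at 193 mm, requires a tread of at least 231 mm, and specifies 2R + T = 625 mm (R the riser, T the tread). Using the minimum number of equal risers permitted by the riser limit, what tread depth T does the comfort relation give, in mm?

4650 / 193 = 24.09, so 25 risers are needed.
R = 4650 ÷ 25 = 186 mm.
T = 625 − 2·186 = 253 mm, which satisfies the 231 mm minimum.

253 mm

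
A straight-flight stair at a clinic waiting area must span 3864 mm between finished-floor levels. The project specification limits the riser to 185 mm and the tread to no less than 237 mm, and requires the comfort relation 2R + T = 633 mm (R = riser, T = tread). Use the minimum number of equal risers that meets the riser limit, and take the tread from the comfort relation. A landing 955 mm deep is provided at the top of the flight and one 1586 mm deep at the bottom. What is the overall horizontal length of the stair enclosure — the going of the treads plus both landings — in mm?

7841 mm

⌈3864/185⌉ = 21 risers.
Each riser is 3864/21 = 184 mm (≤ 185 mm).
T = 633 − 2·184 = 265 mm, which satisfies the 237 mm minimum.
Going = (21 − 1) × 265 = 5300 mm.
Add landings: 5300 + 955 + 1586 = 7841 mm.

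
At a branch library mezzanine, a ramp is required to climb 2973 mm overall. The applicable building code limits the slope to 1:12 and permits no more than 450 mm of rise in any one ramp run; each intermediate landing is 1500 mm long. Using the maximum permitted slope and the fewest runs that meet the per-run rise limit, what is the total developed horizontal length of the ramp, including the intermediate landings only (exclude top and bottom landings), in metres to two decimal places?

2973 / 450 = 6.61, so 7 ramp runs are needed. That means 6 intermediate landings.
Horizontal run for 2973 mm of rise at 1:12 is 2973 × 12 = 35676 mm.
Intermediate landings: 6 × 1500 = 9000 mm.
Developed length = 35676 + 9000 = 44676 mm.
= 44.68 m.

44.68 m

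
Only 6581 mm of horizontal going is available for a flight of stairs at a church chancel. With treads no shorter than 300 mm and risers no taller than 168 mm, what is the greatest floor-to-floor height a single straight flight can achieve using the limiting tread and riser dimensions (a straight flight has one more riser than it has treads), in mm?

3696 mm

Treads that fit: ⌊6581 / 300⌋ = 21.
Risers = treads + 1 = 22.
Maximum height = 22 × 168 = 3696 mm.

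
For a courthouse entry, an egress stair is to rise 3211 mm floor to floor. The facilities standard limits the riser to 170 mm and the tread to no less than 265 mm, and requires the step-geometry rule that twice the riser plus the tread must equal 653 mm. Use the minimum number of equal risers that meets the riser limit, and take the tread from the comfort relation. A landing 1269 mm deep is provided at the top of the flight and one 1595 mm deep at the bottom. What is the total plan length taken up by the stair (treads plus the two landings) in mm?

8534 mm

At most 170 each: 3211/170 = 18.89, giving 19 risers.
R = 3211 ÷ 19 = 169 mm.
Tread T = 653 − 2 × 169 = 315 mm (≥ 265 mm).
19 risers give 18 treads; going = 18 × 315 = 5670 mm.
Add landings: 5670 + 1269 + 1595 = 8534 mm.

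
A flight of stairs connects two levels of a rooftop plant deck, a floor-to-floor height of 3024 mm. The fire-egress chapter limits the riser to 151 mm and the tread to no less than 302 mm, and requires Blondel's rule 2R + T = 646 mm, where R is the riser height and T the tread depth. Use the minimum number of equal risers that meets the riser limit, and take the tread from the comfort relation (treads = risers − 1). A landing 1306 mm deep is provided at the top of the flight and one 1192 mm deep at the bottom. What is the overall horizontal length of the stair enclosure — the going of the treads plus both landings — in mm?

9658 mm

3024 / 151 = 20.03, so 21 risers are needed.
R = 3024 ÷ 21 = 144 mm.
From 2R + T = 646: T = 646 − 288 = 358 mm.
Going = (21 − 1) × 358 = 7160 mm.
Enclosure = 7160 + 1306 + 1192 = 9658 mm.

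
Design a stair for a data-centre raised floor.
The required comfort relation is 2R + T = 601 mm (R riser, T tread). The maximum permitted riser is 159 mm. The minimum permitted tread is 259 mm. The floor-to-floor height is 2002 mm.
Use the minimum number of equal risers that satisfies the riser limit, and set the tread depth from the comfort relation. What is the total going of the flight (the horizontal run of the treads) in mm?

3516 mm

⌈2002/159⌉ = 13 risers.
R = 2002 ÷ 13 = 154 mm.
Tread T = 601 − 2 × 154 = 293 mm (≥ 259 mm).
Treads = 13 − 1 = 12; going = 12 × 293 = 3516 mm.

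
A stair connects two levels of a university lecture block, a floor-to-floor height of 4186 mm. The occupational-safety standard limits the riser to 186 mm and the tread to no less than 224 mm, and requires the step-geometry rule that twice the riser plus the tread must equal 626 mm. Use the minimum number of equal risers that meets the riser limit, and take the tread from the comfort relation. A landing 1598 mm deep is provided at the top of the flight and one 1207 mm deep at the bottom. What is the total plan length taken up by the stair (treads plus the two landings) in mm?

8569 mm

At most 186 each: 4186/186 = 22.51, giving 23 risers.
Each riser is 4186/23 = 182 mm (≤ 186 mm).
Tread T = 626 − 2 × 182 = 262 mm (≥ 224 mm).
Treads = 23 − 1 = 22; going = 22 × 262 = 5764 mm.
Enclosure = 5764 + 1598 + 1207 = 8569 mm.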